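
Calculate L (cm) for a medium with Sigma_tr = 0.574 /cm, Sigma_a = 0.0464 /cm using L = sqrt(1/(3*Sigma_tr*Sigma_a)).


D = 1 / (3 * Sigma_tr) = 1 / (3 * 0.574) = 0.5807201 cm
L = sqrt(D / Sigma_a)
L = sqrt(0.5807201 / 0.0464)
L = 3.5377 cm

3.5377


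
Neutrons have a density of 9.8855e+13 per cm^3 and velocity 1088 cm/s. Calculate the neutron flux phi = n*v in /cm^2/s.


phi = n * v
phi = 9.8855e+13 * 1088
phi = 1.0755e+17 /cm^2/s

1.0755e+17


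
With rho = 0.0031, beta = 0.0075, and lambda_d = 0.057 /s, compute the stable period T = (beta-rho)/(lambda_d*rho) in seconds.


T = (beta - rho) / (lambda_d * rho)
T = (0.0075 - 0.0031) / (0.057 * 0.0031)
T = 24.901 s

24.901


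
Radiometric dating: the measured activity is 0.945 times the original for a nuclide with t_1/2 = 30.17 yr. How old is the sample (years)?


lambda = ln(2) / t_half = ln(2) / 30.17 = 0.02297472 /yr
t = -ln(A/A0) / lambda
t = -ln(0.945) / 0.02297472
t = 2.4623 yr

2.4623


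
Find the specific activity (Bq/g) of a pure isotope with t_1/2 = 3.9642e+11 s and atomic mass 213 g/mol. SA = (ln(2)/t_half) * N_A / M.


lambda = ln(2) / t_half = ln(2) / 3.9642e+11 = 1.748517e-12 /s
SA = lambda * N_A / M
SA = 1.748517e-12 * 6.022e23 / 213
SA = 4.9435e+09 Bq/g

4.9435e+09


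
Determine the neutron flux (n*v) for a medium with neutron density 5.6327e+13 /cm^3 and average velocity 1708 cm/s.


phi = n * v
phi = 5.6327e+13 * 1708
phi = 9.6207e+16 /cm^2/s

9.6207e+16


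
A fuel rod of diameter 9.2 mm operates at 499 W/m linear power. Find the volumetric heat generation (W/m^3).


r = D / 2 / 1000 = 9.2 / 2 / 1000 = 0.0046 m
q''' = q' / (pi * r^2)
q''' = 499 / (pi * 0.0046^2)
q''' = 7.5065e+06 W/m^3

7.5065e+06


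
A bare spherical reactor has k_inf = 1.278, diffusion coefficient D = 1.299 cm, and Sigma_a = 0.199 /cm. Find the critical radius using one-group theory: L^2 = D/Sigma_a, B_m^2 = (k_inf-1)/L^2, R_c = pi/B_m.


L^2 = D / Sigma_a = 1.299 / 0.199 = 6.527638 cm^2
B_m^2 = (k_inf - 1) / L^2 = (1.278 - 1) / 6.527638 = 0.04258815 /cm^2
For a bare sphere: B_g = pi/R, so R_c = pi / sqrt(B_m^2)
R_c = pi / sqrt(0.04258815) = 15.223 cm

15.223


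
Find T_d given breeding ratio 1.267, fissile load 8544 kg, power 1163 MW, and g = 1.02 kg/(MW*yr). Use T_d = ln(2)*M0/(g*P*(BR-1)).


Breeding gain G = BR - 1 = 1.267 - 1 = 0.267
Fissile production rate = g * P * G = 1.02 * 1163 * 0.267 = 316.73142 kg/yr
T_d = ln(2) * M0 / (g * P * G)
T_d = ln(2) * 8544 / 316.73142 = 18.698 yr

18.698


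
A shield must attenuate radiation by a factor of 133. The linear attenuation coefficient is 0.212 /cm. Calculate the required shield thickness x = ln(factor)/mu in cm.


x = ln(factor) / mu
x = ln(133) / 0.212
x = 23.068 cm

23.068


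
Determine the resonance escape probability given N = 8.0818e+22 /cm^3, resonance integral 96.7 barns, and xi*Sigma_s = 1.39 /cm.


p = exp(-N * I * 1e-24 / (xi*Sigma_s))
p = exp(-8.0818e+22 * 96.7 * 1e-24 / 1.39)
p = 0.0036160

0.0036160


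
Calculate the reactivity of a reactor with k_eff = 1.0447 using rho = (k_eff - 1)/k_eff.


rho = (k_eff - 1) / k_eff
rho = (1.0447 - 1) / 1.0447
rho = 0.042787

0.042787


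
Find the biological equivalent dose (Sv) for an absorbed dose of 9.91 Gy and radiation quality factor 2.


H = D * Q
H = 9.91 * 2
H = 19.820 Sv

19.820


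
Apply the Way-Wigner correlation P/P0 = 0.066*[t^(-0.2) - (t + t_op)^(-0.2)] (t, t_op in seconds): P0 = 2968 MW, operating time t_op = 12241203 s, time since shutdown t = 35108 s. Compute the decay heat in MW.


P/P0 = 0.066 * [t^(-0.2) - (t + t_op)^(-0.2)]
P/P0 = 0.066 * [35108^(-0.2) - (35108 + 12241203)^(-0.2)]
P/P0 = 0.066 * [0.1232874 - 0.03821083] = 0.005615054
P = 2968 * 0.005615054 = 16.665 MW

16.665


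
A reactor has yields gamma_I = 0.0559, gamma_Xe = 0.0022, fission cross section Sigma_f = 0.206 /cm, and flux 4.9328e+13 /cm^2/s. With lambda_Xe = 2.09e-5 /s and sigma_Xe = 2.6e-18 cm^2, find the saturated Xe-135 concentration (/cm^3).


Xe_eq = (gamma_I + gamma_Xe) * Sigma_f * phi / (lambda_Xe + sigma_Xe * phi)
Numerator = (0.0559 + 0.0022) * 0.206 * 4.9328e+13 = 5.903871e+11
Denominator = 2.09e-5 + 2.6e-18 * 4.9328e+13 = 1.491528e-04
Xe_eq = 5.903871e+11 / 1.491528e-04 = 3.9583e+15 /cm^3

3.9583e+15


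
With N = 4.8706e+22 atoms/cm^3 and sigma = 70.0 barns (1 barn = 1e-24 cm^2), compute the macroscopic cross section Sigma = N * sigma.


Sigma = N * sigma_barns * 1e-24
Sigma = 4.8706e+22 * 70.0 * 1e-24
Sigma = 3.4094 /cm

3.4094


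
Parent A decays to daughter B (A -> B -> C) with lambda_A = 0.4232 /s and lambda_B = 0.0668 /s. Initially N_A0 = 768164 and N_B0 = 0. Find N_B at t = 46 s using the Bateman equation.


N_B(t) = lambda_A * N_A0 / (lambda_B - lambda_A) * [exp(-lambda_A*t) - exp(-lambda_B*t)]
exp(-0.4232*46) = 3.511579e-09; exp(-0.0668*46) = 0.04629136
N_B = 0.4232 * 768164 / (0.0668 - 0.4232) * (3.511579e-09 - 0.04629136)
N_B = 42224

42224


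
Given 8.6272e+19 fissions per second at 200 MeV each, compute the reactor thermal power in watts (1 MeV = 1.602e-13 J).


P = fission_rate * E_MeV * 1.602e-13
P = 8.6272e+19 * 200 * 1.602e-13
P = 2.7642e+09 W

2.7642e+09


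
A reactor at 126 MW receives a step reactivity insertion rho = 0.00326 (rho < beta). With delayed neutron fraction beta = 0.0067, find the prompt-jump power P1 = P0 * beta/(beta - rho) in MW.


P1/P0 = beta / (beta - rho)
P1/P0 = 0.0067 / (0.0067 - 0.00326) = 1.947674
P1 = 126 * 1.947674 = 245.41 MW

245.41


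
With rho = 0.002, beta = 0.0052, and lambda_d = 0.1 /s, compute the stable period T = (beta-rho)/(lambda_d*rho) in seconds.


T = (beta - rho) / (lambda_d * rho)
T = (0.0052 - 0.002) / (0.1 * 0.002)
T = 16.000 s

16.000


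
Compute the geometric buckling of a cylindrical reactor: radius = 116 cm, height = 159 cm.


B^2 = (2.405/R)^2 + (pi/H)^2
B^2 = (2.405/116)^2 + (pi/159)^2
B^2 = 8.2024e-04 /cm^2

8.2024e-04


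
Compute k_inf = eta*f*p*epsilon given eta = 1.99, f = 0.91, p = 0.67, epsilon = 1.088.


k_inf = eta * f * p * epsilon
k_inf = 1.99 * 0.91 * 0.67 * 1.088
k_inf = 1.3201

1.3201


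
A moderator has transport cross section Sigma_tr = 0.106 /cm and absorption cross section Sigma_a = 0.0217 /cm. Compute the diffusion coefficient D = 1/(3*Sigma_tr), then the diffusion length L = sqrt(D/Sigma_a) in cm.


D = 1 / (3 * Sigma_tr) = 1 / (3 * 0.106) = 3.144654 cm
L = sqrt(D / Sigma_a)
L = sqrt(3.144654 / 0.0217)
L = 12.038 cm

12.038


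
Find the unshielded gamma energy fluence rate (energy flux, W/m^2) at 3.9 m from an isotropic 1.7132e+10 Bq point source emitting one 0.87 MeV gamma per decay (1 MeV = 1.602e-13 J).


psi = A * E * 1.602e-13 / (4*pi*r^2)
psi = 1.7132e+10 * 0.87 * 1.602e-13 / (4*pi*3.9^2)
psi = 1.2493e-05 W/m^2

1.2493e-05


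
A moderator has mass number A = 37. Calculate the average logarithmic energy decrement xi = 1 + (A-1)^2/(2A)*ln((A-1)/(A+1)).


xi = 1 + (A-1)^2/(2A) * ln((A-1)/(A+1))
xi = 1 + (37-1)^2/(2*37) * ln((37-1)/(37 +1))
xi = 0.053093

0.053093


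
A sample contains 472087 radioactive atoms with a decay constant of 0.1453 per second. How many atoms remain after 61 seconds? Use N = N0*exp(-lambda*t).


N = N0 * exp(-lambda * t)
N = 472087 * exp(-0.1453 * 61)
N = 66.794

66.794


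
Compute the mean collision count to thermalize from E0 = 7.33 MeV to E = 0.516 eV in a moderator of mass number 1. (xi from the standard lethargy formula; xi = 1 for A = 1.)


xi = 1 + (A-1)^2/(2A)*ln((A-1)/(A+1)) = 1 (for A = 1)
n = ln(E0/E) / xi
n = ln(7.33e6 / 0.516) / 1
n = ln(1.420543e+07) / 1 = 16.469

16.469


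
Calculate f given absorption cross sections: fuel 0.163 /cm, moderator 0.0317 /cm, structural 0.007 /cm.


f = Sigma_a_fuel / (Sigma_a_fuel + Sigma_a_mod + Sigma_a_other)
f = 0.163 / (0.163 + 0.0317 + 0.007)
f = 0.80813

0.80813


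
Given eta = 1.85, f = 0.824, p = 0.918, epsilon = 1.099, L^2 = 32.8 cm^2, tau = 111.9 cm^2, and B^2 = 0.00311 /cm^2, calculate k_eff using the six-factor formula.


k_inf = eta*f*p*eps = 1.85*0.824*0.918*1.099 = 1.537940
P_TNL = 1/(1 + L^2*B^2) = 1/(1 + 32.8*0.00311) = 0.9074344
P_FNL = exp(-B^2*tau) = exp(-0.00311*111.9) = 0.7060925
k_eff = k_inf * P_TNL * P_FNL = 1.537940 * 0.9074344 * 0.7060925
k_eff = 0.98541

0.98541


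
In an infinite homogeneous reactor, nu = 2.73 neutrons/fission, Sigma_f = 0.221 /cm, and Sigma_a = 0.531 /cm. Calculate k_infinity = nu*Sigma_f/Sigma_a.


k_inf = nu * Sigma_f / Sigma_a
k_inf = 2.73 * 0.221 / 0.531
k_inf = 1.1362

1.1362


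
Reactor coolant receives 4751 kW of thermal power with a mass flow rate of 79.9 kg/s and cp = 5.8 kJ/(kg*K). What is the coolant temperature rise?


dT = Q / (m_dot * cp)
dT = 4751 / (79.9 * 5.8)
dT = 10.252 C

10.252


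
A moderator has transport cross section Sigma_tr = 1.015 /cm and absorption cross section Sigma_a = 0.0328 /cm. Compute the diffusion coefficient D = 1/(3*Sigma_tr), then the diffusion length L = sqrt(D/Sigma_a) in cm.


D = 1 / (3 * Sigma_tr) = 1 / (3 * 1.015) = 0.3284072 cm
L = sqrt(D / Sigma_a)
L = sqrt(0.3284072 / 0.0328)
L = 3.1642 cm

3.1642


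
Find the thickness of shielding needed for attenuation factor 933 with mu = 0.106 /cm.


x = ln(factor) / mu
x = ln(933) / 0.106
x = 64.513 cm

64.513


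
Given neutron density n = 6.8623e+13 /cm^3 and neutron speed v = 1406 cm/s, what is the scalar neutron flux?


phi = n * v
phi = 6.8623e+13 * 1406
phi = 9.6484e+16 /cm^2/s

9.6484e+16


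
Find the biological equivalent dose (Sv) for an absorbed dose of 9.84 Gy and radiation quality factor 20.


H = D * Q
H = 9.84 * 20
H = 196.80 Sv

196.80


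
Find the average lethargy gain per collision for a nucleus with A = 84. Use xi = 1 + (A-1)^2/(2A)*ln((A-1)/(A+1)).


xi = 1 + (A-1)^2/(2A) * ln((A-1)/(A+1))
xi = 1 + (84-1)^2/(2*84) * ln((84-1)/(84 +1))
xi = 0.023622

0.023622


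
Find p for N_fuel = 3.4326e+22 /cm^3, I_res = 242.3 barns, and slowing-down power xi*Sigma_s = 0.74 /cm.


p = exp(-N * I * 1e-24 / (xi*Sigma_s))
p = exp(-3.4326e+22 * 242.3 * 1e-24 / 0.74)
p = 1.3145e-05

1.3145e-05


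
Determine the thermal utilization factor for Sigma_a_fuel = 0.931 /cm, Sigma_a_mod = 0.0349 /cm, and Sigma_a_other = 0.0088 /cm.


f = Sigma_a_fuel / (Sigma_a_fuel + Sigma_a_mod + Sigma_a_other)
f = 0.931 / (0.931 + 0.0349 + 0.0088)
f = 0.95517

0.95517


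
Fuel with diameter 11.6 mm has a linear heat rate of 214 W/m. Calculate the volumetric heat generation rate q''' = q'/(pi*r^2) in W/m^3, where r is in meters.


r = D / 2 / 1000 = 11.6 / 2 / 1000 = 0.0058 m
q''' = q' / (pi * r^2)
q''' = 214 / (pi * 0.0058^2)
q''' = 2.0249e+06 W/m^3

2.0249e+06


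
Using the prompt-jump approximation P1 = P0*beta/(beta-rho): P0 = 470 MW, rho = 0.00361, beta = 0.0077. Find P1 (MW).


P1/P0 = beta / (beta - rho)
P1/P0 = 0.0077 / (0.0077 - 0.00361) = 1.882641
P1 = 470 * 1.882641 = 884.84 MW

884.84


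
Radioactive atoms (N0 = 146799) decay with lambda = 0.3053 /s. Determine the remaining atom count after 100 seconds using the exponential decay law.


N = N0 * exp(-lambda * t)
N = 146799 * exp(-0.3053 * 100)
N = 8.0856e-09

8.0856e-09


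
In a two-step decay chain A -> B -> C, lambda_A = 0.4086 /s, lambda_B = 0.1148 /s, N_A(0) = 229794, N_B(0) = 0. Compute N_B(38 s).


N_B(t) = lambda_A * N_A0 / (lambda_B - lambda_A) * [exp(-lambda_A*t) - exp(-lambda_B*t)]
exp(-0.4086*38) = 1.806327e-07; exp(-0.1148*38) = 0.01274776
N_B = 0.4086 * 229794 / (0.1148 - 0.4086) * (1.806327e-07 - 0.01274776)
N_B = 4073.9

4073.9


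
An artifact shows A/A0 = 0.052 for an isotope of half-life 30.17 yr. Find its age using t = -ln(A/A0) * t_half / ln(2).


lambda = ln(2) / t_half = ln(2) / 30.17 = 0.02297472 /yr
t = -ln(A/A0) / lambda
t = -ln(0.052) / 0.02297472
t = 128.69 yr

128.69


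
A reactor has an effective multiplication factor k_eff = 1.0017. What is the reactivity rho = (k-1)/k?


rho = (k_eff - 1) / k_eff
rho = (1.0017 - 1) / 1.0017
rho = 0.0016971

0.0016971


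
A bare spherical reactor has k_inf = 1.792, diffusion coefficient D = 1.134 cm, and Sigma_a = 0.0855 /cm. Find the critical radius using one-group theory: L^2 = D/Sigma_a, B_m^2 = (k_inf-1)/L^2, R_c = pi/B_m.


L^2 = D / Sigma_a = 1.134 / 0.0855 = 13.26316 cm^2
B_m^2 = (k_inf - 1) / L^2 = (1.792 - 1) / 13.26316 = 0.05971428 /cm^2
For a bare sphere: B_g = pi/R, so R_c = pi / sqrt(B_m^2)
R_c = pi / sqrt(0.05971428) = 12.856 cm

12.856


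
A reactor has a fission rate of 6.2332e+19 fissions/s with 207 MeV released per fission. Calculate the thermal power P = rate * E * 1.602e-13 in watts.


P = fission_rate * E_MeV * 1.602e-13
P = 6.2332e+19 * 207 * 1.602e-13
P = 2.0670e+09 W

2.0670e+09


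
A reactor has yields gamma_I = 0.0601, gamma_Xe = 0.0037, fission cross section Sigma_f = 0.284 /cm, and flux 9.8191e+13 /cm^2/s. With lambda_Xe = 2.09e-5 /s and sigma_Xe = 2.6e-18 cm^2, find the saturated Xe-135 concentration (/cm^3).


Xe_eq = (gamma_I + gamma_Xe) * Sigma_f * phi / (lambda_Xe + sigma_Xe * phi)
Numerator = (0.0601 + 0.0037) * 0.284 * 9.8191e+13 = 1.779142e+12
Denominator = 2.09e-5 + 2.6e-18 * 9.8191e+13 = 2.761966e-04
Xe_eq = 1.779142e+12 / 2.761966e-04 = 6.4416e+15 /cm^3

6.4416e+15


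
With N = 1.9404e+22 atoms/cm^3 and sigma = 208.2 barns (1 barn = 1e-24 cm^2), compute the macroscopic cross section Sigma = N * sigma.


Sigma = N * sigma_barns * 1e-24
Sigma = 1.9404e+22 * 208.2 * 1e-24
Sigma = 4.0399 /cm

4.0399


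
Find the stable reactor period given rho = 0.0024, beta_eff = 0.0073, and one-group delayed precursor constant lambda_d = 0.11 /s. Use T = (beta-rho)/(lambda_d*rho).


T = (beta - rho) / (lambda_d * rho)
T = (0.0073 - 0.0024) / (0.11 * 0.0024)
T = 18.561 s

18.561


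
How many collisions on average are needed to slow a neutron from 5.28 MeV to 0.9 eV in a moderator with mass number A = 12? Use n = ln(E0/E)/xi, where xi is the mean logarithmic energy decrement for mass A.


xi = 1 + (A-1)^2/(2A)*ln((A-1)/(A+1)) = 0.1577690 (for A = 12)
n = ln(E0/E) / xi
n = ln(5.28e6 / 0.9) / 0.1577690
n = ln(5.866667e+06) / 0.1577690 = 98.782

98.782


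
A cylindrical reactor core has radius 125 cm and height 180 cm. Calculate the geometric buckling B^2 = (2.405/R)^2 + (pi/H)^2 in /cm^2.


B^2 = (2.405/R)^2 + (pi/H)^2
B^2 = (2.405/125)^2 + (pi/180)^2
B^2 = 6.7480e-04 /cm^2

6.7480e-04


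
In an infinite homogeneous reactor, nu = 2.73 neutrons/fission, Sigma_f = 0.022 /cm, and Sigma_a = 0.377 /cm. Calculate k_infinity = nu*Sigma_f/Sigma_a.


k_inf = nu * Sigma_f / Sigma_a
k_inf = 2.73 * 0.022 / 0.377
k_inf = 0.15931

0.15931


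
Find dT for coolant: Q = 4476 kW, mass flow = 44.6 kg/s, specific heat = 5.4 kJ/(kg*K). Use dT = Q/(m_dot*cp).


dT = Q / (m_dot * cp)
dT = 4476 / (44.6 * 5.4)
dT = 18.585 C

18.585


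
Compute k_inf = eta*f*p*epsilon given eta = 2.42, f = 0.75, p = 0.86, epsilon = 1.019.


k_inf = eta * f * p * epsilon
k_inf = 2.42 * 0.75 * 0.86 * 1.019
k_inf = 1.5906

1.5906


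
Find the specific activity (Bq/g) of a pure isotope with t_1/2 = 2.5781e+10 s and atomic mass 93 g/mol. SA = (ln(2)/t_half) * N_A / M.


lambda = ln(2) / t_half = ln(2) / 2.5781e+10 = 2.688597e-11 /s
SA = lambda * N_A / M
SA = 2.688597e-11 * 6.022e23 / 93
SA = 1.7409e+11 Bq/g

1.7409e+11


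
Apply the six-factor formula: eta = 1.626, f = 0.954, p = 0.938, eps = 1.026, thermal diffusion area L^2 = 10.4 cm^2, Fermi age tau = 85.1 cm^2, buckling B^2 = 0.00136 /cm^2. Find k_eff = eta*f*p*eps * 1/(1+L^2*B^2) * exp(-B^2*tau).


k_inf = eta*f*p*eps = 1.626*0.954*0.938*1.026 = 1.492860
P_TNL = 1/(1 + L^2*B^2) = 1/(1 + 10.4*0.00136) = 0.9860533
P_FNL = exp(-B^2*tau) = exp(-0.00136*85.1) = 0.8907103
k_eff = k_inf * P_TNL * P_FNL = 1.492860 * 0.9860533 * 0.8907103
k_eff = 1.3112

1.3112


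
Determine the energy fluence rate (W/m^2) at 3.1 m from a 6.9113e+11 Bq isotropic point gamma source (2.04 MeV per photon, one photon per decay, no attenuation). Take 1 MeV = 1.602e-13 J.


psi = A * E * 1.602e-13 / (4*pi*r^2)
psi = 6.9113e+11 * 2.04 * 1.602e-13 / (4*pi*3.1^2)
psi = 0.0018703 W/m^2

0.0018703


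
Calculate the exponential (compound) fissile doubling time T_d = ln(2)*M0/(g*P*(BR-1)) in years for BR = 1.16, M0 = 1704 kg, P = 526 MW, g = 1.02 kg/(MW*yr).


Breeding gain G = BR - 1 = 1.16 - 1 = 0.16
Fissile production rate = g * P * G = 1.02 * 526 * 0.16 = 85.8432 kg/yr
T_d = ln(2) * M0 / (g * P * G)
T_d = ln(2) * 1704 / 85.8432 = 13.759 yr

13.759


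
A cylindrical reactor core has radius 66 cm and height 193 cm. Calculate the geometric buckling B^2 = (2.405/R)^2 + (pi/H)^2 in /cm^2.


B^2 = (2.405/R)^2 + (pi/H)^2
B^2 = (2.405/66)^2 + (pi/193)^2
B^2 = 0.0015928 /cm^2

0.0015928


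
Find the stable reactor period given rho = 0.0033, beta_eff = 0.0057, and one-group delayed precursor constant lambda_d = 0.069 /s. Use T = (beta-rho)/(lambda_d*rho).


T = (beta - rho) / (lambda_d * rho)
T = (0.0057 - 0.0033) / (0.069 * 0.0033)
T = 10.540 s

10.540


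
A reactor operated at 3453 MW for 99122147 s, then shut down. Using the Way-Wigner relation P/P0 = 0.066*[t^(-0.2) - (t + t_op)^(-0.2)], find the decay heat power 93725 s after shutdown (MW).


P/P0 = 0.066 * [t^(-0.2) - (t + t_op)^(-0.2)]
P/P0 = 0.066 * [93725^(-0.2) - (93725 + 99122147)^(-0.2)]
P/P0 = 0.066 * [0.1013045 - 0.02515844] = 0.005025640
P = 3453 * 0.005025640 = 17.354 MW

17.354


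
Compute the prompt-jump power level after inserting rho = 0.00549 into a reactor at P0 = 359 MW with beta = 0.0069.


P1/P0 = beta / (beta - rho)
P1/P0 = 0.0069 / (0.0069 - 0.00549) = 4.893617
P1 = 359 * 4.893617 = 1756.8 MW

1756.8


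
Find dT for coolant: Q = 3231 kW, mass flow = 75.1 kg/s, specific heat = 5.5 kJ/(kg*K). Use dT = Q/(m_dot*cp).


dT = Q / (m_dot * cp)
dT = 3231 / (75.1 * 5.5)
dT = 7.8223 C

7.8223


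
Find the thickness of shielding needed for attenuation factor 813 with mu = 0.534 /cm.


x = ln(factor) / mu
x = ln(813) / 0.534
x = 12.548 cm

12.548


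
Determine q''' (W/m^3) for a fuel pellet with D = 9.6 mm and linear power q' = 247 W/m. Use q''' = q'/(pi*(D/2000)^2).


r = D / 2 / 1000 = 9.6 / 2 / 1000 = 0.0048 m
q''' = q' / (pi * r^2)
q''' = 247 / (pi * 0.0048^2)
q''' = 3.4124e+06 W/m^3

3.4124e+06


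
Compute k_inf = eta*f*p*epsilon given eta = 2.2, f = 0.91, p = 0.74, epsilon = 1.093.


k_inf = eta * f * p * epsilon
k_inf = 2.2 * 0.91 * 0.74 * 1.093
k_inf = 1.6193

1.6193


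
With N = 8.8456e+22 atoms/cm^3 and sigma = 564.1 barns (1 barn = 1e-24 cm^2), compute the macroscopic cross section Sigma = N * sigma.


Sigma = N * sigma_barns * 1e-24
Sigma = 8.8456e+22 * 564.1 * 1e-24
Sigma = 49.898 /cm

49.898


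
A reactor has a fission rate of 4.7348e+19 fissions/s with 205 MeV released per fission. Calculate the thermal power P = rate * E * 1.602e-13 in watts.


P = fission_rate * E_MeV * 1.602e-13
P = 4.7348e+19 * 205 * 1.602e-13
P = 1.5550e+09 W

1.5550e+09


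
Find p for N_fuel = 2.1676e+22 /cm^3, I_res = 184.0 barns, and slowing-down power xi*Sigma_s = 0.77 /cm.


p = exp(-N * I * 1e-24 / (xi*Sigma_s))
p = exp(-2.1676e+22 * 184.0 * 1e-24 / 0.77)
p = 0.0056296

0.0056296


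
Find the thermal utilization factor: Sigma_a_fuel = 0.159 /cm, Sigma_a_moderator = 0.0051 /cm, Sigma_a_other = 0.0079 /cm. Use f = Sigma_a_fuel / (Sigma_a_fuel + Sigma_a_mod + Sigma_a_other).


f = Sigma_a_fuel / (Sigma_a_fuel + Sigma_a_mod + Sigma_a_other)
f = 0.159 / (0.159 + 0.0051 + 0.0079)
f = 0.92442

0.92442


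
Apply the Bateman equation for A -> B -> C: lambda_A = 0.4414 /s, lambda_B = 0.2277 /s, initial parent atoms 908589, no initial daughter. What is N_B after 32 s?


N_B(t) = lambda_A * N_A0 / (lambda_B - lambda_A) * [exp(-lambda_A*t) - exp(-lambda_B*t)]
exp(-0.4414*32) = 7.339683e-07; exp(-0.2277*32) = 6.847889e-04
N_B = 0.4414 * 908589 / (0.2277 - 0.4414) * (7.339683e-07 - 6.847889e-04)
N_B = 1283.8

1283.8


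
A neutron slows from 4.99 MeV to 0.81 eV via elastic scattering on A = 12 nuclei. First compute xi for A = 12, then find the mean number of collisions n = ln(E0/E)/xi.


xi = 1 + (A-1)^2/(2A)*ln((A-1)/(A+1)) = 0.1577690 (for A = 12)
n = ln(E0/E) / xi
n = ln(4.99e6 / 0.81) / 0.1577690
n = ln(6.160494e+06) / 0.1577690 = 99.092

99.092


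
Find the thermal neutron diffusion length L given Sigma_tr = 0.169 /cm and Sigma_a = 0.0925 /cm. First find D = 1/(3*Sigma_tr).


D = 1 / (3 * Sigma_tr) = 1 / (3 * 0.169) = 1.972387 cm
L = sqrt(D / Sigma_a)
L = sqrt(1.972387 / 0.0925)
L = 4.6177 cm

4.6177


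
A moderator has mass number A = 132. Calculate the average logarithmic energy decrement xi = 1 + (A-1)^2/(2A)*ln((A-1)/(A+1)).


xi = 1 + (A-1)^2/(2A) * ln((A-1)/(A+1))
xi = 1 + (132-1)^2/(2*132) * ln((132-1)/(132 +1))
xi = 0.015075

0.015075


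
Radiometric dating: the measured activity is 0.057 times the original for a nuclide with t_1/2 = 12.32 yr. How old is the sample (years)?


lambda = ln(2) / t_half = ln(2) / 12.32 = 0.05626195 /yr
t = -ln(A/A0) / lambda
t = -ln(0.057) / 0.05626195
t = 50.917 yr

50.917


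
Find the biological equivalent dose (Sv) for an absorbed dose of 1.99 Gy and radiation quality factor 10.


H = D * Q
H = 1.99 * 10
H = 19.900 Sv

19.900


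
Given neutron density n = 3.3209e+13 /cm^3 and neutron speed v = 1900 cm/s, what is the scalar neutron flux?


phi = n * v
phi = 3.3209e+13 * 1900
phi = 6.3097e+16 /cm^2/s

6.3097e+16


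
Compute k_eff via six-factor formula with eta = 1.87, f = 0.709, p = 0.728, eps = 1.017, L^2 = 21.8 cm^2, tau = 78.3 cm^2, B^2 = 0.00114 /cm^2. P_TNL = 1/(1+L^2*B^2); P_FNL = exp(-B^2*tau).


k_inf = eta*f*p*eps = 1.87*0.709*0.728*1.017 = 0.9816127
P_TNL = 1/(1 + L^2*B^2) = 1/(1 + 21.8*0.00114) = 0.9757506
P_FNL = exp(-B^2*tau) = exp(-0.00114*78.3) = 0.9146059
k_eff = k_inf * P_TNL * P_FNL = 0.9816127 * 0.9757506 * 0.9146059
k_eff = 0.87602

0.87602


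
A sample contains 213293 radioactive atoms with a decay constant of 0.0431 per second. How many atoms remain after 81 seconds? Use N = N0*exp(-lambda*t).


N = N0 * exp(-lambda * t)
N = 213293 * exp(-0.0431 * 81)
N = 6498.5

6498.5


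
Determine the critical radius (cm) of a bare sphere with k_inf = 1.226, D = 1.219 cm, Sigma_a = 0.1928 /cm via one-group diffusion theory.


L^2 = D / Sigma_a = 1.219 / 0.1928 = 6.322614 cm^2
B_m^2 = (k_inf - 1) / L^2 = (1.226 - 1) / 6.322614 = 0.03574471 /cm^2
For a bare sphere: B_g = pi/R, so R_c = pi / sqrt(B_m^2)
R_c = pi / sqrt(0.03574471) = 16.617 cm

16.617


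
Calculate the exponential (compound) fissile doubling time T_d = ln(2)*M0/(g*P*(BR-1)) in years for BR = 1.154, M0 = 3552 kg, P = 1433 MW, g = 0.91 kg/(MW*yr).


Breeding gain G = BR - 1 = 1.154 - 1 = 0.154
Fissile production rate = g * P * G = 0.91 * 1433 * 0.154 = 200.82062 kg/yr
T_d = ln(2) * M0 / (g * P * G)
T_d = ln(2) * 3552 / 200.82062 = 12.260 yr

12.260


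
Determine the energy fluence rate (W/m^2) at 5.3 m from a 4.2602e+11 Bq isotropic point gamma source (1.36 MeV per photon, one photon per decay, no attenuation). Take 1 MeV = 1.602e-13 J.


psi = A * E * 1.602e-13 / (4*pi*r^2)
psi = 4.2602e+11 * 1.36 * 1.602e-13 / (4*pi*5.3^2)
psi = 2.6295e-04 W/m^2

2.6295e-04


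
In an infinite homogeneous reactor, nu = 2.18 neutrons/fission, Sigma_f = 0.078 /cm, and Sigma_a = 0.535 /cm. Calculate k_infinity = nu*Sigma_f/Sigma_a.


k_inf = nu * Sigma_f / Sigma_a
k_inf = 2.18 * 0.078 / 0.535
k_inf = 0.31783

0.31783


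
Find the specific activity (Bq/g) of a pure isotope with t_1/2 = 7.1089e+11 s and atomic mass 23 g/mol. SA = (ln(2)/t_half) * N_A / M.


lambda = ln(2) / t_half = ln(2) / 7.1089e+11 = 9.750414e-13 /s
SA = lambda * N_A / M
SA = 9.750414e-13 * 6.022e23 / 23
SA = 2.5529e+10 Bq/g

2.5529e+10


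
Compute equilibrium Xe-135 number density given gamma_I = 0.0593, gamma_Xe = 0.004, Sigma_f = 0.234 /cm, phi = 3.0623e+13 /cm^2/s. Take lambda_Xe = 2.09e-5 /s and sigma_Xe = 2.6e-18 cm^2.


Xe_eq = (gamma_I + gamma_Xe) * Sigma_f * phi / (lambda_Xe + sigma_Xe * phi)
Numerator = (0.0593 + 0.004) * 0.234 * 3.0623e+13 = 4.535940e+11
Denominator = 2.09e-5 + 2.6e-18 * 3.0623e+13 = 1.005198e-04
Xe_eq = 4.535940e+11 / 1.005198e-04 = 4.5125e+15 /cm^3

4.5125e+15


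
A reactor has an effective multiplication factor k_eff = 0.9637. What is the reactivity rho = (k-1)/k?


rho = (k_eff - 1) / k_eff
rho = (0.9637 - 1) / 0.9637
rho = -0.037667

-0.037667


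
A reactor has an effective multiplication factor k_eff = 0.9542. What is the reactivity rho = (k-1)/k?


rho = (k_eff - 1) / k_eff
rho = (0.9542 - 1) / 0.9542
rho = -0.047998

-0.047998


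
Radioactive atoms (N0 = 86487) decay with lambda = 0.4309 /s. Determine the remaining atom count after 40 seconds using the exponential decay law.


N = N0 * exp(-lambda * t)
N = 86487 * exp(-0.4309 * 40)
N = 0.0028278

0.0028278


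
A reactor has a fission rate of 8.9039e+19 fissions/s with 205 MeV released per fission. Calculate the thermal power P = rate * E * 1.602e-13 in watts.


P = fission_rate * E_MeV * 1.602e-13
P = 8.9039e+19 * 205 * 1.602e-13
P = 2.9241e+09 W

2.9241e+09


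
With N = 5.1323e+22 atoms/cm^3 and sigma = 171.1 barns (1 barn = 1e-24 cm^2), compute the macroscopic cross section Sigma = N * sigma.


Sigma = N * sigma_barns * 1e-24
Sigma = 5.1323e+22 * 171.1 * 1e-24
Sigma = 8.7814 /cm

8.7814


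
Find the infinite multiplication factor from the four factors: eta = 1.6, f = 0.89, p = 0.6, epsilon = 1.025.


k_inf = eta * f * p * epsilon
k_inf = 1.6 * 0.89 * 0.6 * 1.025
k_inf = 0.87576

0.87576


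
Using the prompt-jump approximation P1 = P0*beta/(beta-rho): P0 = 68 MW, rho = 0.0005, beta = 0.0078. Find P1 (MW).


P1/P0 = beta / (beta - rho)
P1/P0 = 0.0078 / (0.0078 - 0.0005) = 1.068493
P1 = 68 * 1.068493 = 72.658 MW

72.658


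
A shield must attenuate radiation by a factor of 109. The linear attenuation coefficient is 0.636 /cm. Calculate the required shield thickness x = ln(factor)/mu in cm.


x = ln(factor) / mu
x = ln(109) / 0.636
x = 7.3763 cm

7.3763


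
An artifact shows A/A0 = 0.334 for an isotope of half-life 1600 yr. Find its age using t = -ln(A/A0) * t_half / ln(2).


lambda = ln(2) / t_half = ln(2) / 1600 = 4.332170e-04 /yr
t = -ln(A/A0) / lambda
t = -ln(0.334) / 4.332170e-04
t = 2531.3 yr

2531.3


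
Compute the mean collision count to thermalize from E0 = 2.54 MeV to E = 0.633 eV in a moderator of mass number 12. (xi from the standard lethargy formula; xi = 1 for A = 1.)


xi = 1 + (A-1)^2/(2A)*ln((A-1)/(A+1)) = 0.1577690 (for A = 12)
n = ln(E0/E) / xi
n = ln(2.54e6 / 0.633) / 0.1577690
n = ln(4.012638e+06) / 0.1577690 = 96.375

96.375


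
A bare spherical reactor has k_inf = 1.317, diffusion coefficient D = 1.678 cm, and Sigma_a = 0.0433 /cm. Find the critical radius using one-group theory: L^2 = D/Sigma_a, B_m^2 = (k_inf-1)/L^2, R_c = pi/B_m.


L^2 = D / Sigma_a = 1.678 / 0.0433 = 38.75289 cm^2
B_m^2 = (k_inf - 1) / L^2 = (1.317 - 1) / 38.75289 = 0.008180035 /cm^2
For a bare sphere: B_g = pi/R, so R_c = pi / sqrt(B_m^2)
R_c = pi / sqrt(0.008180035) = 34.735 cm

34.735


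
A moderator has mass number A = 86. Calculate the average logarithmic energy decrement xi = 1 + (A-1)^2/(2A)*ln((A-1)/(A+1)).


xi = 1 + (A-1)^2/(2A) * ln((A-1)/(A+1))
xi = 1 + (86-1)^2/(2*86) * ln((86-1)/(86 +1))
xi = 0.023077

0.023077


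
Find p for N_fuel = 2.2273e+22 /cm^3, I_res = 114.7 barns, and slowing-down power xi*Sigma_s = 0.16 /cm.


p = exp(-N * I * 1e-24 / (xi*Sigma_s))
p = exp(-2.2273e+22 * 114.7 * 1e-24 / 0.16)
p = 1.1632e-07

1.1632e-07


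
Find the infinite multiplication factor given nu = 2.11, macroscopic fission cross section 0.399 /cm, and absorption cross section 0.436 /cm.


k_inf = nu * Sigma_f / Sigma_a
k_inf = 2.11 * 0.399 / 0.436
k_inf = 1.9309

1.9309


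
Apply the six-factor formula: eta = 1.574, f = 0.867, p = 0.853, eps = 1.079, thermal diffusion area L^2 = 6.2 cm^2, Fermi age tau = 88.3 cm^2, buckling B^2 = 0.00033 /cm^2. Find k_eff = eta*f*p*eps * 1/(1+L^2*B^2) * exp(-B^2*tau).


k_inf = eta*f*p*eps = 1.574*0.867*0.853*1.079 = 1.256013
P_TNL = 1/(1 + L^2*B^2) = 1/(1 + 6.2*0.00033) = 0.9979582
P_FNL = exp(-B^2*tau) = exp(-0.00033*88.3) = 0.9712814
k_eff = k_inf * P_TNL * P_FNL = 1.256013 * 0.9979582 * 0.9712814
k_eff = 1.2175

1.2175


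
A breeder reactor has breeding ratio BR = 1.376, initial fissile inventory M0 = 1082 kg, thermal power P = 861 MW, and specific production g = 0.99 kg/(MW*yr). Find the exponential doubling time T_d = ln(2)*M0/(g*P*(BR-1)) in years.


Breeding gain G = BR - 1 = 1.376 - 1 = 0.376
Fissile production rate = g * P * G = 0.99 * 861 * 0.376 = 320.49864 kg/yr
T_d = ln(2) * M0 / (g * P * G)
T_d = ln(2) * 1082 / 320.49864 = 2.3401 yr

2.3401


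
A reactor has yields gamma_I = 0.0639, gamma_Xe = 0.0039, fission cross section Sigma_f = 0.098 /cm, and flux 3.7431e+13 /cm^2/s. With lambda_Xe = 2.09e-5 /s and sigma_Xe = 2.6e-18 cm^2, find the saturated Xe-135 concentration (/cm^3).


Xe_eq = (gamma_I + gamma_Xe) * Sigma_f * phi / (lambda_Xe + sigma_Xe * phi)
Numerator = (0.0639 + 0.0039) * 0.098 * 3.7431e+13 = 2.487065e+11
Denominator = 2.09e-5 + 2.6e-18 * 3.7431e+13 = 1.182206e-04
Xe_eq = 2.487065e+11 / 1.182206e-04 = 2.1037e+15 /cm^3

2.1037e+15


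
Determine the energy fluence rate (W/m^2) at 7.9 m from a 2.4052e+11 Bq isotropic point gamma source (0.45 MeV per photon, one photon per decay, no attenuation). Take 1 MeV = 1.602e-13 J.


psi = A * E * 1.602e-13 / (4*pi*r^2)
psi = 2.4052e+11 * 0.45 * 1.602e-13 / (4*pi*7.9^2)
psi = 2.2109e-05 W/m^2

2.2109e-05


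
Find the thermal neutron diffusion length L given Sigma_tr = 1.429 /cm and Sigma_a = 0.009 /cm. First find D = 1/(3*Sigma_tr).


D = 1 / (3 * Sigma_tr) = 1 / (3 * 1.429) = 0.2332634 cm
L = sqrt(D / Sigma_a)
L = sqrt(0.2332634 / 0.009)
L = 5.0910 cm

5.0910


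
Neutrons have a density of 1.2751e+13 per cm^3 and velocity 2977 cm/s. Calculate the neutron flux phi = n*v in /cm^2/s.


phi = n * v
phi = 1.2751e+13 * 2977
phi = 3.7960e+16 /cm^2/s

3.7960e+16


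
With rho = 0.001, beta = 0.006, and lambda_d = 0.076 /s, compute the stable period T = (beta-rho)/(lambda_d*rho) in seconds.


T = (beta - rho) / (lambda_d * rho)
T = (0.006 - 0.001) / (0.076 * 0.001)
T = 65.789 s

65.789


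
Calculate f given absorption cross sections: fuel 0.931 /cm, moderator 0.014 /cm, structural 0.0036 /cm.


f = Sigma_a_fuel / (Sigma_a_fuel + Sigma_a_mod + Sigma_a_other)
f = 0.931 / (0.931 + 0.014 + 0.0036)
f = 0.98145

0.98145


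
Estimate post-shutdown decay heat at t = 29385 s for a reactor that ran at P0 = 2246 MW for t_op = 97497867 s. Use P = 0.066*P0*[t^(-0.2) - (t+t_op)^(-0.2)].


P/P0 = 0.066 * [t^(-0.2) - (t + t_op)^(-0.2)]
P/P0 = 0.066 * [29385^(-0.2) - (29385 + 97497867)^(-0.2)]
P/P0 = 0.066 * [0.1277541 - 0.02524497] = 0.006765603
P = 2246 * 0.006765603 = 15.196 MW

15.196


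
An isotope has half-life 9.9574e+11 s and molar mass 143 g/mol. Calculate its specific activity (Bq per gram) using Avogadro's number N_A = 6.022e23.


lambda = ln(2) / t_half = ln(2) / 9.9574e+11 = 6.961126e-13 /s
SA = lambda * N_A / M
SA = 6.961126e-13 * 6.022e23 / 143
SA = 2.9315e+09 Bq/g

2.9315e+09


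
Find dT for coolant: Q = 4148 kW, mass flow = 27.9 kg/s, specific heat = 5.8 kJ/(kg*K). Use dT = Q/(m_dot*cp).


dT = Q / (m_dot * cp)
dT = 4148 / (27.9 * 5.8)
dT = 25.633 C

25.633


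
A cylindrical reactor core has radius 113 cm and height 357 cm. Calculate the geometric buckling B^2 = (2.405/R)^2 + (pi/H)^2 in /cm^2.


B^2 = (2.405/R)^2 + (pi/H)^2
B^2 = (2.405/113)^2 + (pi/357)^2
B^2 = 5.3041e-04 /cm^2

5.3041e-04


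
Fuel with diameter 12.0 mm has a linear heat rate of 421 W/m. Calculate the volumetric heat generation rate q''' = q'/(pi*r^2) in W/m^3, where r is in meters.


r = D / 2 / 1000 = 12.0 / 2 / 1000 = 0.006 m
q''' = q' / (pi * r^2)
q''' = 421 / (pi * 0.006^2)
q''' = 3.7225e+06 W/m^3

3.7225e+06


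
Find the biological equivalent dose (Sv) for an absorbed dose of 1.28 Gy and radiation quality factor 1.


H = D * Q
H = 1.28 * 1
H = 1.2800 Sv

1.2800


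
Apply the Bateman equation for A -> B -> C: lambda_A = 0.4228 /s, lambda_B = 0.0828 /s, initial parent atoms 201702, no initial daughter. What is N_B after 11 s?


N_B(t) = lambda_A * N_A0 / (lambda_B - lambda_A) * [exp(-lambda_A*t) - exp(-lambda_B*t)]
exp(-0.4228*11) = 0.009553956; exp(-0.0828*11) = 0.4022023
N_B = 0.4228 * 201702 / (0.0828 - 0.4228) * (0.009553956 - 0.4022023)
N_B = 98485

98485


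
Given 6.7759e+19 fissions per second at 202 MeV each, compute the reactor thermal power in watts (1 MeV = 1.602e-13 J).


P = fission_rate * E_MeV * 1.602e-13
P = 6.7759e+19 * 202 * 1.602e-13
P = 2.1927e+09 W

2.1927e+09


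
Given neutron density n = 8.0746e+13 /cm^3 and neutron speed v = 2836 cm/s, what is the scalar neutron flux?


phi = n * v
phi = 8.0746e+13 * 2836
phi = 2.2900e+17 /cm^2/s

2.2900e+17


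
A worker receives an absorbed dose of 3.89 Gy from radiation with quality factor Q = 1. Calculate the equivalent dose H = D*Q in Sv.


H = D * Q
H = 3.89 * 1
H = 3.8900 Sv

3.8900


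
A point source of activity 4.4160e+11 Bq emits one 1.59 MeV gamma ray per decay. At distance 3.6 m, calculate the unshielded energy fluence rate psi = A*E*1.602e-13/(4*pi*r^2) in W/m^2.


psi = A * E * 1.602e-13 / (4*pi*r^2)
psi = 4.4160e+11 * 1.59 * 1.602e-13 / (4*pi*3.6^2)
psi = 6.9068e-04 W/m^2

6.9068e-04


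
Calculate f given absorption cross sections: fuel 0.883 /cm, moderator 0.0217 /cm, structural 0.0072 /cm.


f = Sigma_a_fuel / (Sigma_a_fuel + Sigma_a_mod + Sigma_a_other)
f = 0.883 / (0.883 + 0.0217 + 0.0072)
f = 0.96831

0.96831


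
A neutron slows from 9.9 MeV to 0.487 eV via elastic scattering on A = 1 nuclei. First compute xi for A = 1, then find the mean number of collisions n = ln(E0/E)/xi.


xi = 1 + (A-1)^2/(2A)*ln((A-1)/(A+1)) = 1 (for A = 1)
n = ln(E0/E) / xi
n = ln(9.9e6 / 0.487) / 1
n = ln(2.032854e+07) / 1 = 16.828

16.828


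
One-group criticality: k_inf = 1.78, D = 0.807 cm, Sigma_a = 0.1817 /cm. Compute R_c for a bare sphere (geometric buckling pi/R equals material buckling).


L^2 = D / Sigma_a = 0.807 / 0.1817 = 4.441387 cm^2
B_m^2 = (k_inf - 1) / L^2 = (1.78 - 1) / 4.441387 = 0.1756208 /cm^2
For a bare sphere: B_g = pi/R, so R_c = pi / sqrt(B_m^2)
R_c = pi / sqrt(0.1756208) = 7.4966 cm

7.4966


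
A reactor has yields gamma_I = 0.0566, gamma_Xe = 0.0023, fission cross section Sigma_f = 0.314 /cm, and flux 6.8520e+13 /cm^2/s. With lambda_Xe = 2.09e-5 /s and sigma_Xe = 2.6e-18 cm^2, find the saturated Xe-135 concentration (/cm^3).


Xe_eq = (gamma_I + gamma_Xe) * Sigma_f * phi / (lambda_Xe + sigma_Xe * phi)
Numerator = (0.0566 + 0.0023) * 0.314 * 6.8520e+13 = 1.267250e+12
Denominator = 2.09e-5 + 2.6e-18 * 6.8520e+13 = 1.990520e-04
Xe_eq = 1.267250e+12 / 1.990520e-04 = 6.3664e+15 /cm^3

6.3664e+15


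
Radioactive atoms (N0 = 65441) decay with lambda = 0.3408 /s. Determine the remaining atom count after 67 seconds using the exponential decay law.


N = N0 * exp(-lambda * t)
N = 65441 * exp(-0.3408 * 67)
N = 7.9313e-06

7.9313e-06


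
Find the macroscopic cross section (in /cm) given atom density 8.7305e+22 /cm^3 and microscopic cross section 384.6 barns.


Sigma = N * sigma_barns * 1e-24
Sigma = 8.7305e+22 * 384.6 * 1e-24
Sigma = 33.578 /cm

33.578


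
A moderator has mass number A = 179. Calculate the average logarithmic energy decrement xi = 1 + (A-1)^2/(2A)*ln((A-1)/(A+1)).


xi = 1 + (A-1)^2/(2A) * ln((A-1)/(A+1))
xi = 1 + (179-1)^2/(2*179) * ln((179-1)/(179 +1))
xi = 0.011132

0.011132


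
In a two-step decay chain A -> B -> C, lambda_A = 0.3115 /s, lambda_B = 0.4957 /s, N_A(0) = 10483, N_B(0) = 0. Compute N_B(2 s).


N_B(t) = lambda_A * N_A0 / (lambda_B - lambda_A) * [exp(-lambda_A*t) - exp(-lambda_B*t)]
exp(-0.3115*2) = 0.5363330; exp(-0.4957*2) = 0.3710568
N_B = 0.3115 * 10483 / (0.4957 - 0.3115) * (0.5363330 - 0.3710568)
N_B = 2930.0

2930.0


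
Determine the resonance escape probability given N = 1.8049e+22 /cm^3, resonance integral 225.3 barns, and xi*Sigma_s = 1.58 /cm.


p = exp(-N * I * 1e-24 / (xi*Sigma_s))
p = exp(-1.8049e+22 * 225.3 * 1e-24 / 1.58)
p = 0.076253

0.076253


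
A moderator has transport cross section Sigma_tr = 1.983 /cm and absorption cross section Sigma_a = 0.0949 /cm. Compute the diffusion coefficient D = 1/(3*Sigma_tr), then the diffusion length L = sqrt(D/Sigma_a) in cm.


D = 1 / (3 * Sigma_tr) = 1 / (3 * 1.983) = 0.1680955 cm
L = sqrt(D / Sigma_a)
L = sqrt(0.1680955 / 0.0949)
L = 1.3309 cm

1.3309


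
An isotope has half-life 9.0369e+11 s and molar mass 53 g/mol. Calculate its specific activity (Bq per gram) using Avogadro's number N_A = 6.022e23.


lambda = ln(2) / t_half = ln(2) / 9.0369e+11 = 7.670188e-13 /s
SA = lambda * N_A / M
SA = 7.670188e-13 * 6.022e23 / 53
SA = 8.7151e+09 Bq/g

8.7151e+09


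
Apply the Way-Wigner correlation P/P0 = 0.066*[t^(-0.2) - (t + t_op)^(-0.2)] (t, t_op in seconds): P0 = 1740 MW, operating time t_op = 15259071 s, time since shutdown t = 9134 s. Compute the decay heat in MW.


P/P0 = 0.066 * [t^(-0.2) - (t + t_op)^(-0.2)]
P/P0 = 0.066 * [9134^(-0.2) - (9134 + 15259071)^(-0.2)]
P/P0 = 0.066 * [0.1613867 - 0.03657989] = 0.008237249
P = 1740 * 0.008237249 = 14.333 MW

14.333


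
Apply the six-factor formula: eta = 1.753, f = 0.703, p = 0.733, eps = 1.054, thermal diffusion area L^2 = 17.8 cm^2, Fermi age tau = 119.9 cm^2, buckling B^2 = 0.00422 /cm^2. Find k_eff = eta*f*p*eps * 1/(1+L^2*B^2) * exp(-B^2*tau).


k_inf = eta*f*p*eps = 1.753*0.703*0.733*1.054 = 0.9520984
P_TNL = 1/(1 + L^2*B^2) = 1/(1 + 17.8*0.00422) = 0.9301322
P_FNL = exp(-B^2*tau) = exp(-0.00422*119.9) = 0.6029156
k_eff = k_inf * P_TNL * P_FNL = 0.9520984 * 0.9301322 * 0.6029156
k_eff = 0.53393

0.53393


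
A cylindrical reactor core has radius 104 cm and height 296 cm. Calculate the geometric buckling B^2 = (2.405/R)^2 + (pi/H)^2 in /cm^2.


B^2 = (2.405/R)^2 + (pi/H)^2
B^2 = (2.405/104)^2 + (pi/296)^2
B^2 = 6.4741e-04 /cm^2

6.4741e-04


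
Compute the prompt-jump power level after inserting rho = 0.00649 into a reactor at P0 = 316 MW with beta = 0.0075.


P1/P0 = beta / (beta - rho)
P1/P0 = 0.0075 / (0.0075 - 0.00649) = 7.425743
P1 = 316 * 7.425743 = 2346.5 MW

2346.5


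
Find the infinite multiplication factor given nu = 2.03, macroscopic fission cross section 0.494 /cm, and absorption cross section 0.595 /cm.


k_inf = nu * Sigma_f / Sigma_a
k_inf = 2.03 * 0.494 / 0.595
k_inf = 1.6854

1.6854


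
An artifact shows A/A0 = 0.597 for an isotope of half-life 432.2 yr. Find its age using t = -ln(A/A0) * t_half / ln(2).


lambda = ln(2) / t_half = ln(2) / 432.2 = 0.001603765 /yr
t = -ln(A/A0) / lambda
t = -ln(0.597) / 0.001603765
t = 321.64 yr

321.64


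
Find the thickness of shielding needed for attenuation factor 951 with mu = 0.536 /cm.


x = ln(factor) / mu
x = ln(951) / 0.536
x = 12.794 cm

12.794


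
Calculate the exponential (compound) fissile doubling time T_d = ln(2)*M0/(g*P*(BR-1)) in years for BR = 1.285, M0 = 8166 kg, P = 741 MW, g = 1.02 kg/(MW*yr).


Breeding gain G = BR - 1 = 1.285 - 1 = 0.285
Fissile production rate = g * P * G = 1.02 * 741 * 0.285 = 215.4087 kg/yr
T_d = ln(2) * M0 / (g * P * G)
T_d = ln(2) * 8166 / 215.4087 = 26.277 yr

26.277


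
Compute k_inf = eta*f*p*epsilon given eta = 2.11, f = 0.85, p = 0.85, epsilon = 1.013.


k_inf = eta * f * p * epsilon
k_inf = 2.11 * 0.85 * 0.85 * 1.013
k_inf = 1.5443

1.5443


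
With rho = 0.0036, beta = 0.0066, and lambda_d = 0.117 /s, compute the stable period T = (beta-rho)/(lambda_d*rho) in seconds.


T = (beta - rho) / (lambda_d * rho)
T = (0.0066 - 0.0036) / (0.117 * 0.0036)
T = 7.1225 s

7.1225
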